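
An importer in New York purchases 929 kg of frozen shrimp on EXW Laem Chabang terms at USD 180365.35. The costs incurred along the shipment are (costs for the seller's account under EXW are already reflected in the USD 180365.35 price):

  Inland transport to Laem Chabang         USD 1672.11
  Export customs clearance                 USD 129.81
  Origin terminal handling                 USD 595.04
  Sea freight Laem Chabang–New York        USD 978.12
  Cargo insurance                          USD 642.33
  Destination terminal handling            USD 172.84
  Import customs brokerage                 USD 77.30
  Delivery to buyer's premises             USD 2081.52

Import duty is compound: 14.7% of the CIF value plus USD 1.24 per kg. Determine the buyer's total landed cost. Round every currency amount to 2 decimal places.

Total landed cost: USD 214970.65

EXW: the seller makes goods available at their premises; the buyer bears all onward costs.
CIF value = EXW price + inland to port + export clearance + origin terminal + freight + insurance = 180365.35 + 1672.11 + 129.81 + 595.04 + 978.12 + 642.33 = 184382.76
Ad valorem component: 184382.76 × 14.7% = 27104.27
Specific component: 929 × 1.24 = 1151.96
Import duty = 27104.27 + 1151.96 = 28256.23
Buyer bears: inland to port 1672.11 + export clearance 129.81 + origin terminal 595.04 + freight 978.12 + insurance 642.33 + destination terminal 172.84 + brokerage 77.30 + delivery 2081.52 + duty 28256.23 = 34605.30
Landed cost = invoice 180365.35 + 34605.30 = 214970.65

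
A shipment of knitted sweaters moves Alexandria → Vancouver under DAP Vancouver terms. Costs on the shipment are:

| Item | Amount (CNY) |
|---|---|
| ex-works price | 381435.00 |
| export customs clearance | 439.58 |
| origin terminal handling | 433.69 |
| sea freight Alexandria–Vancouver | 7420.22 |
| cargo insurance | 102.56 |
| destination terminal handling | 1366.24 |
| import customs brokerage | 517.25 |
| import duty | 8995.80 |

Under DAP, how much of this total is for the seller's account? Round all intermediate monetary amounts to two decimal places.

DAP: the seller bears all costs to the named destination except import duty and clearance.
Seller's account: goods 381435.00 + export clearance 439.58 + origin terminal 433.69 + freight 7420.22 + insurance 102.56 + destination terminal 1366.24 = 391197.29
Buyer's account: brokerage 517.25 + duty 8995.80 = 9513.05

Seller's account: CNY 391197.29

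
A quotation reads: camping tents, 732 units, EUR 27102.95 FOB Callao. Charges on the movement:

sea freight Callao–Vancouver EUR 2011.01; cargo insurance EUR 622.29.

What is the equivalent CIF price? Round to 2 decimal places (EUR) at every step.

From FOB to CIF, the seller additionally bears: freight, insurance.
CIF price = 27102.95 + 2011.01 + 622.29 = 29736.25

CIF price: EUR 29736.25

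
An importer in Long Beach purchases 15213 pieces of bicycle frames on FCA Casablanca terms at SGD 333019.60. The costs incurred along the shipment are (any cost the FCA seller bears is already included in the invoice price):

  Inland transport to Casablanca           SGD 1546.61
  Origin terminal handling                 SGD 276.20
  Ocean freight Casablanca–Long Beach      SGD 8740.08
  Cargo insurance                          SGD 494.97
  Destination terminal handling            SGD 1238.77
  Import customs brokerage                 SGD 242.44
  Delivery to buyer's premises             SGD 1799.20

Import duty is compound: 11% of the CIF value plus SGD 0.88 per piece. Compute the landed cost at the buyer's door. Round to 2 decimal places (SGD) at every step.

FCA: the seller delivers export-cleared goods to the carrier; the buyer bears costs from that point.
Already in the invoice (seller's account under FCA): inland to port — exclude.
CIF value = FCA price + origin terminal + freight + insurance = 333019.60 + 276.20 + 8740.08 + 494.97 = 342530.85
Ad valorem component: 342530.85 × 11% = 37678.39
Specific component: 15213 × 0.88 = 13387.44
Import duty = 37678.39 + 13387.44 = 51065.83
Buyer bears: origin terminal 276.20 + freight 8740.08 + insurance 494.97 + destination terminal 1238.77 + brokerage 242.44 + delivery 1799.20 + duty 51065.83 = 63857.49
Landed cost = invoice 333019.60 + 63857.49 = 396877.09

Total landed cost: SGD 396877.09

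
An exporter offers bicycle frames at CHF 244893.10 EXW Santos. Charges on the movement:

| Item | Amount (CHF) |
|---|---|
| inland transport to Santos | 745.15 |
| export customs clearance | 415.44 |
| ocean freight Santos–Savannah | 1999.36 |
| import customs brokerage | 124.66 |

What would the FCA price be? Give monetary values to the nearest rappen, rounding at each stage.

FCA price: CHF 246053.69

Not relevant to the conversion: brokerage, freight — on the buyer under both terms; not part of either seller's price.
From EXW to FCA, the seller additionally bears: inland to port, export clearance.
FCA price = 244893.10 + 745.15 + 415.44 = 246053.69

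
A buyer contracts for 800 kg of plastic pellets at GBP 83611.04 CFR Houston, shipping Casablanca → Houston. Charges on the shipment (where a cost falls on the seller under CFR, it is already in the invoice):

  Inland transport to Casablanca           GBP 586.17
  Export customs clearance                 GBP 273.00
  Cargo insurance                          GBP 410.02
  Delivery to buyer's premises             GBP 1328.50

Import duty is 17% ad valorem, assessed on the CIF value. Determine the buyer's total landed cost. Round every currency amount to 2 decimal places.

Total landed cost: GBP 99633.14

CFR: the seller pays costs through ocean freight to the destination port, but not insurance.
Already in the invoice (seller's account under CFR): inland to port, export clearance — exclude.
CIF value = CFR price + insurance = 83611.04 + 410.02 = 84021.06
Import duty = 84021.06 × 17% = 14283.58
Buyer bears: insurance 410.02 + delivery 1328.50 + duty 14283.58 = 16022.10
Landed cost = invoice 83611.04 + 16022.10 = 99633.14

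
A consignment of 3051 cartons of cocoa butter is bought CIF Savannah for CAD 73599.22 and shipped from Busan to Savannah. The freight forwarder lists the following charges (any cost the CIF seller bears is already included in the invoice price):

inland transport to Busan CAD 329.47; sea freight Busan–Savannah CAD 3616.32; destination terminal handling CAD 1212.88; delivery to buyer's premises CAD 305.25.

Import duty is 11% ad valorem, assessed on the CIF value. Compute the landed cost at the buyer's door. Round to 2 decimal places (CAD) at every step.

Total landed cost: CAD 83213.26

CIF: the seller pays costs through ocean freight and marine insurance to the destination port.
Already in the invoice (seller's account under CIF): inland to port, freight — exclude.
The CIF price already equals the CIF value: 73599.22
Import duty = 73599.22 × 11% = 8095.91
Buyer bears: destination terminal 1212.88 + delivery 305.25 + duty 8095.91 = 9614.04
Landed cost = invoice 73599.22 + 9614.04 = 83213.26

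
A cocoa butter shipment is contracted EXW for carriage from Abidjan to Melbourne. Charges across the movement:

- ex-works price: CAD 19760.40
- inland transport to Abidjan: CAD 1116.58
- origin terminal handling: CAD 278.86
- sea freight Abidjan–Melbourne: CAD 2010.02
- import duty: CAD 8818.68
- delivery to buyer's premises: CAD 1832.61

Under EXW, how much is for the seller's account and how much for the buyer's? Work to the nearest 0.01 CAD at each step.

Seller: CAD 19760.40; buyer: CAD 14056.75

EXW: the seller makes goods available at their premises; the buyer bears all onward costs.
Seller's account: goods 19760.40 = 19760.40
Buyer's account: inland to port 1116.58 + origin terminal 278.86 + freight 2010.02 + duty 8818.68 + delivery 1832.61 = 14056.75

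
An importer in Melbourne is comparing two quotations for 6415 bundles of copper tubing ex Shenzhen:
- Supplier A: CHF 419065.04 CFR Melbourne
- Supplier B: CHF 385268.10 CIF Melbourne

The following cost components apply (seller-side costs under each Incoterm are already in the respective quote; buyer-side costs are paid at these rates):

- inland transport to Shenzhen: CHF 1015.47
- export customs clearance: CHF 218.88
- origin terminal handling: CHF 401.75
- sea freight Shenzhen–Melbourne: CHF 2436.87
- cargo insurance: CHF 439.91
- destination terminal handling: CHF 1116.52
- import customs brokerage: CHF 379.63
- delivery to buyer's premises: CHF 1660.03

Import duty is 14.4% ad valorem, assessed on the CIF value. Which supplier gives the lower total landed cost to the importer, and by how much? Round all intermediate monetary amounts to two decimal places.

Supplier B is cheaper by CHF 39166.95

Supplier A (CFR):
CIF value = CFR price + insurance = 419065.04 + 439.91 = 419504.95
Import duty = 419504.95 × 14.4% = 60408.71
Buyer bears (A): 439.91 + 1116.52 + 379.63 + 1660.03 = 3596.09
Landed cost (A) = invoice 419065.04 + 3596.09 + duty 60408.71 = 483069.84
Supplier B (CIF):
The CIF price already equals the CIF value: 385268.10
Import duty = 385268.10 × 14.4% = 55478.61
Buyer bears (B): 1116.52 + 379.63 + 1660.03 = 3156.18
Landed cost (B) = invoice 385268.10 + 3156.18 + duty 55478.61 = 443902.89
Difference = |483069.84 − 443902.89| = 39166.95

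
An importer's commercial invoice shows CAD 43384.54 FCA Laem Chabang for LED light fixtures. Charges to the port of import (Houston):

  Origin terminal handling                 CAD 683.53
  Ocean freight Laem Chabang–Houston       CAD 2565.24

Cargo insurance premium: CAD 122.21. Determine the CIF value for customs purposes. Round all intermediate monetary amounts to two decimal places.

CIF = FCA price + pre-shipment costs + freight + insurance
CIF = 43384.54 + 683.53 + 2565.24 + 122.21 = 46755.52

CIF value: CAD 46755.52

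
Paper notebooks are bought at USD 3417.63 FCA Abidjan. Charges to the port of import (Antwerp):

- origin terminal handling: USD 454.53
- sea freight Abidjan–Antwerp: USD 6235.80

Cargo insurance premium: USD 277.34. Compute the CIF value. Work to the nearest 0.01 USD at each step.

CIF value: USD 10385.30

CIF = FCA price + pre-shipment costs + freight + insurance
CIF = 3417.63 + 454.53 + 6235.80 + 277.34 = 10385.30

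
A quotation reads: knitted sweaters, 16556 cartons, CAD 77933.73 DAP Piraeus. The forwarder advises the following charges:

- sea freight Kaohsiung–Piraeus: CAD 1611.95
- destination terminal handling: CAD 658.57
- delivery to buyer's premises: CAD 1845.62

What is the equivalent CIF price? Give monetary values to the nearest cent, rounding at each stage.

CIF price: CAD 75429.54

Not relevant to the conversion: freight — on the seller under both DAP and CIF; already in the DAP price and stays in the CIF price.
From DAP to CIF, the seller no longer bears: destination terminal, delivery.
CIF price = 77933.73 − 658.57 − 1845.62 = 75429.54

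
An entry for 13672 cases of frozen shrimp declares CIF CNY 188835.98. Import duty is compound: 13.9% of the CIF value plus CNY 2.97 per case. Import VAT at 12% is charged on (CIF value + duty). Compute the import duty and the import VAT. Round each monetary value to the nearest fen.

Ad valorem component: 188835.98 × 13.9% = 26248.20
Specific component: 13672 × 2.97 = 40605.84
Import duty = 26248.20 + 40605.84 = 66854.04
VAT base = CIF + duty = 188835.98 + 66854.04 = 255690.02
Import VAT = 255690.02 × 12% = 30682.80

Import duty: CNY 66854.04; import VAT: CNY 30682.80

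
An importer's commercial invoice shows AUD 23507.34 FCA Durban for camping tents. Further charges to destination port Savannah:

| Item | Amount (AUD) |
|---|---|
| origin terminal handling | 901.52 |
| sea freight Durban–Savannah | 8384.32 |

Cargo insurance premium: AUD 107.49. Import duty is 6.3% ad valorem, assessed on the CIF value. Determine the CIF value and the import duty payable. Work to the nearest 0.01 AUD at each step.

CIF = FCA price + pre-shipment costs + freight + insurance
CIF = 23507.34 + 901.52 + 8384.32 + 107.49 = 32900.67
Import duty = 32900.67 × 6.3% = 2072.74

CIF value: AUD 32900.67; import duty: AUD 2072.74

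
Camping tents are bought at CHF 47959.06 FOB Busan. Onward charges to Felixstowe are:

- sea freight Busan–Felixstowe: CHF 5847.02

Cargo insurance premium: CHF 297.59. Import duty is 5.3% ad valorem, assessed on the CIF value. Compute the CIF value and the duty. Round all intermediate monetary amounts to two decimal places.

CIF = FOB price + freight + insurance
CIF = 47959.06 + 5847.02 + 297.59 = 54103.67
Import duty = 54103.67 × 5.3% = 2867.49

CIF value: CHF 54103.67; import duty: CHF 2867.49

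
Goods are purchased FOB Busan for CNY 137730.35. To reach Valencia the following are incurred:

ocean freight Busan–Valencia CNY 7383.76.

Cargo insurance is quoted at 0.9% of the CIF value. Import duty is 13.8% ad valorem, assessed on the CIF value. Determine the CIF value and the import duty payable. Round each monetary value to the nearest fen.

CIF value: CNY 146432.00; import duty: CNY 20207.62

Let C be the CIF value. C = FOB price + freight + 0.9% × C
C − 0.9% × C = 137730.35 + 7383.76
0.991 × C = 145114.11
C = 145114.11 / 0.991 = 146432.00
Insurance premium = 0.9% × 146432.00 = 1317.89
Import duty = 146432.00 × 13.8% = 20207.62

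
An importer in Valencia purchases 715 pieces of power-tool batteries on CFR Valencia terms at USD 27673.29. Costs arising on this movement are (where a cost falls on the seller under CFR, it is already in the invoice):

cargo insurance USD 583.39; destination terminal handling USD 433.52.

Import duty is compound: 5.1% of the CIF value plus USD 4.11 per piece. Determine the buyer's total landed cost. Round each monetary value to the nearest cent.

CFR: the seller pays costs through ocean freight to the destination port, but not insurance.
CIF value = CFR price + insurance = 27673.29 + 583.39 = 28256.68
Ad valorem component: 28256.68 × 5.1% = 1441.09
Specific component: 715 × 4.11 = 2938.65
Import duty = 1441.09 + 2938.65 = 4379.74
Buyer bears: insurance 583.39 + destination terminal 433.52 + duty 4379.74 = 5396.65
Landed cost = invoice 27673.29 + 5396.65 = 33069.94

Total landed cost: USD 33069.94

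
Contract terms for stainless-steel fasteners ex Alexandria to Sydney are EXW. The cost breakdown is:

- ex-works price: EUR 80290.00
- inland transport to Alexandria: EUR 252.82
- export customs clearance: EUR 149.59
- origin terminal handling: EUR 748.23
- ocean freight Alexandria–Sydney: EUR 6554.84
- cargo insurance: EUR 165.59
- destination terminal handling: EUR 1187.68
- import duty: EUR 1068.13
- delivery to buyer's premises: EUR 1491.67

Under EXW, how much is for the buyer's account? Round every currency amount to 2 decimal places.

EXW: the seller makes goods available at their premises; the buyer bears all onward costs.
Seller's account: goods 80290.00 = 80290.00
Buyer's account: inland to port 252.82 + export clearance 149.59 + origin terminal 748.23 + freight 6554.84 + insurance 165.59 + destination terminal 1187.68 + duty 1068.13 + delivery 1491.67 = 11618.55

Buyer's account: EUR 11618.55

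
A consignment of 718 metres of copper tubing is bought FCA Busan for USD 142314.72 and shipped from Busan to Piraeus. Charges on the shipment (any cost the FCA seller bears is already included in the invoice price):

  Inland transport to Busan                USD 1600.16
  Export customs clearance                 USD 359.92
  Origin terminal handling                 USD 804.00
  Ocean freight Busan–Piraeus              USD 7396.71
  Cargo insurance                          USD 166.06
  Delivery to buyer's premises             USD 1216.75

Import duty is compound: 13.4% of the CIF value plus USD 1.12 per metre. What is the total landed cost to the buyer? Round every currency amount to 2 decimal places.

FCA: the seller delivers export-cleared goods to the carrier; the buyer bears costs from that point.
Already in the invoice (seller's account under FCA): inland to port, export clearance — exclude.
CIF value = FCA price + origin terminal + freight + insurance = 142314.72 + 804.00 + 7396.71 + 166.06 = 150681.49
Ad valorem component: 150681.49 × 13.4% = 20191.32
Specific component: 718 × 1.12 = 804.16
Import duty = 20191.32 + 804.16 = 20995.48
Buyer bears: origin terminal 804.00 + freight 7396.71 + insurance 166.06 + delivery 1216.75 + duty 20995.48 = 30579.00
Landed cost = invoice 142314.72 + 30579.00 = 172893.72

Total landed cost: USD 172893.72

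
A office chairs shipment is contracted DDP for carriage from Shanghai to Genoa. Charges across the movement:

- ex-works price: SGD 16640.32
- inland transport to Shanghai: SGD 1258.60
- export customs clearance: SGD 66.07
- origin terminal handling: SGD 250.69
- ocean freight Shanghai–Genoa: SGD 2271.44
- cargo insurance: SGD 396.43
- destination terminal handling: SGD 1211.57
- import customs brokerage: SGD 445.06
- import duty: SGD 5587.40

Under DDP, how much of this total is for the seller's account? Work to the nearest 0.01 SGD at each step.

Seller's account: SGD 28127.58

DDP: the seller bears all costs including import duty.
Seller's account: goods 16640.32 + inland to port 1258.60 + export clearance 66.07 + origin terminal 250.69 + freight 2271.44 + insurance 396.43 + destination terminal 1211.57 + brokerage 445.06 + duty 5587.40 = 28127.58
Buyer's account: 0.00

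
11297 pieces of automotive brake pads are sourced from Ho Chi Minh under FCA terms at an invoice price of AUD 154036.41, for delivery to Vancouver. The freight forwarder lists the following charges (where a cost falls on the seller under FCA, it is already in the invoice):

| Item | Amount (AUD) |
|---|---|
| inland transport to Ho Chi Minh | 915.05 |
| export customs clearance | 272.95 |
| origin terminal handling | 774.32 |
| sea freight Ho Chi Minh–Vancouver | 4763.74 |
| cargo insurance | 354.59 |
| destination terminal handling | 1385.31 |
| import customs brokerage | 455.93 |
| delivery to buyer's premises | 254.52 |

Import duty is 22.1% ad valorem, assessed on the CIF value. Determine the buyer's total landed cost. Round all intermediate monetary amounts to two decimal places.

Total landed cost: AUD 197369.14

FCA: the seller delivers export-cleared goods to the carrier; the buyer bears costs from that point.
Already in the invoice (seller's account under FCA): inland to port, export clearance — exclude.
CIF value = FCA price + origin terminal + freight + insurance = 154036.41 + 774.32 + 4763.74 + 354.59 = 159929.06
Import duty = 159929.06 × 22.1% = 35344.32
Buyer bears: origin terminal 774.32 + freight 4763.74 + insurance 354.59 + destination terminal 1385.31 + brokerage 455.93 + delivery 254.52 + duty 35344.32 = 43332.73
Landed cost = invoice 154036.41 + 43332.73 = 197369.14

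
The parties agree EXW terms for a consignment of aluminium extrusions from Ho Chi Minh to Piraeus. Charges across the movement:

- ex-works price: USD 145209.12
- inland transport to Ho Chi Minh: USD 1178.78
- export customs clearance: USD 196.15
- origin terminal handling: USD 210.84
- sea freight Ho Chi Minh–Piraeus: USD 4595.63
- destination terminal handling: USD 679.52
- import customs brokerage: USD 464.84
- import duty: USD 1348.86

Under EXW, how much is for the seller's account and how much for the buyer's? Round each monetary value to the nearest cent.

Seller: USD 145209.12; buyer: USD 8674.62

EXW: the seller makes goods available at their premises; the buyer bears all onward costs.
Seller's account: goods 145209.12 = 145209.12
Buyer's account: inland to port 1178.78 + export clearance 196.15 + origin terminal 210.84 + freight 4595.63 + destination terminal 679.52 + brokerage 464.84 + duty 1348.86 = 8674.62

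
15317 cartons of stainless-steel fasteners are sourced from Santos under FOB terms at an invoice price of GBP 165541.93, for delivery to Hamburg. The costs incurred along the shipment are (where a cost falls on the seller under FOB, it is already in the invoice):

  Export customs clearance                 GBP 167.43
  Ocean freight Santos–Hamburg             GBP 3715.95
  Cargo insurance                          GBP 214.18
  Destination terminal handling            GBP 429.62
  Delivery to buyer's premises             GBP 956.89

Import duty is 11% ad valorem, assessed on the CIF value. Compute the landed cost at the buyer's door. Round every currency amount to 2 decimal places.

Total landed cost: GBP 189500.50

FOB: the seller bears costs until goods are on board at the origin port; the buyer bears freight, insurance and all costs thereafter.
Already in the invoice (seller's account under FOB): export clearance — exclude.
CIF value = FOB price + freight + insurance = 165541.93 + 3715.95 + 214.18 = 169472.06
Import duty = 169472.06 × 11% = 18641.93
Buyer bears: freight 3715.95 + insurance 214.18 + destination terminal 429.62 + delivery 956.89 + duty 18641.93 = 23958.57
Landed cost = invoice 165541.93 + 23958.57 = 189500.50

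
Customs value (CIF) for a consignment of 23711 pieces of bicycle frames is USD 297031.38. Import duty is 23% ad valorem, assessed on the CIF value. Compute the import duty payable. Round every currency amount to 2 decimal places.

Import duty: USD 68317.22

Import duty = 297031.38 × 23% = 68317.22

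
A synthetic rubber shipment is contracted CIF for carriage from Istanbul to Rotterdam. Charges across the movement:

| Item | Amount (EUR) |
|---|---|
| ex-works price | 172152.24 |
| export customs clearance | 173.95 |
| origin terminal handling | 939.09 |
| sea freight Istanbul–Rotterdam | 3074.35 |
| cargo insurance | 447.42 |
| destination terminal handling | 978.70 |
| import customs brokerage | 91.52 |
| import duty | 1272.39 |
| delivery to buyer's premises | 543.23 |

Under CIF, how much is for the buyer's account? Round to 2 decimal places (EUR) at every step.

Buyer's account: EUR 2885.84

CIF: the seller pays costs through ocean freight and marine insurance to the destination port.
Seller's account: goods 172152.24 + export clearance 173.95 + origin terminal 939.09 + freight 3074.35 + insurance 447.42 = 176787.05
Buyer's account: destination terminal 978.70 + brokerage 91.52 + duty 1272.39 + delivery 543.23 = 2885.84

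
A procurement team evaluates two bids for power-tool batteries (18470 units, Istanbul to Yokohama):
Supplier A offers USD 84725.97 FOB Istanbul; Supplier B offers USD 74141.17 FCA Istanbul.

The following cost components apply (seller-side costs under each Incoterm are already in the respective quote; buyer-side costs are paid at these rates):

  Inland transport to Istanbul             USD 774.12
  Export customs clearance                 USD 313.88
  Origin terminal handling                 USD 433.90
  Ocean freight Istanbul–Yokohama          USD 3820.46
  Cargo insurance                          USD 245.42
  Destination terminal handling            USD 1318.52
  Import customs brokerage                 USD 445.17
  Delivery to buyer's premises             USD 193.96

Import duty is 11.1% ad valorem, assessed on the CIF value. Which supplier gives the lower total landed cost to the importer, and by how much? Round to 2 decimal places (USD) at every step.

Supplier A (FOB):
CIF value = FOB price + freight + insurance = 84725.97 + 3820.46 + 245.42 = 88791.85
Import duty = 88791.85 × 11.1% = 9855.90
Buyer bears (A): 3820.46 + 245.42 + 1318.52 + 445.17 + 193.96 = 6023.53
Landed cost (A) = invoice 84725.97 + 6023.53 + duty 9855.90 = 100605.40
Supplier B (FCA):
CIF value = FCA price + origin terminal + freight + insurance = 74141.17 + 433.90 + 3820.46 + 245.42 = 78640.95
Import duty = 78640.95 × 11.1% = 8729.15
Buyer bears (B): 433.90 + 3820.46 + 245.42 + 1318.52 + 445.17 + 193.96 = 6457.43
Landed cost (B) = invoice 74141.17 + 6457.43 + duty 8729.15 = 89327.75
Difference = |100605.40 − 89327.75| = 11277.65

Supplier B is cheaper by USD 11277.65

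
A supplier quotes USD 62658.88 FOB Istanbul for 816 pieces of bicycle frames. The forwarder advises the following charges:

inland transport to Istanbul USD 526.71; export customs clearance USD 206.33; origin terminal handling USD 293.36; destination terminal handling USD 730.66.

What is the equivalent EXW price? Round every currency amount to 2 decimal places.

Not relevant to the conversion: destination terminal — on the buyer under both terms; not part of either seller's price.
From FOB to EXW, the seller no longer bears: inland to port, export clearance, origin terminal.
EXW price = 62658.88 − 526.71 − 206.33 − 293.36 = 61632.48

EXW price: USD 61632.48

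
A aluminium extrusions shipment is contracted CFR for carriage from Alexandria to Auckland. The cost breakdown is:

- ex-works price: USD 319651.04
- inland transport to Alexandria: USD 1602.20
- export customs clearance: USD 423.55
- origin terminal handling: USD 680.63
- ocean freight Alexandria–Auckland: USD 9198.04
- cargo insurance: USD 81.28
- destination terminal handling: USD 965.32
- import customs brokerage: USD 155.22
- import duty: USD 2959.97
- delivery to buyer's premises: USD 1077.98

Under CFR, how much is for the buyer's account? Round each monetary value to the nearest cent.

Buyer's account: USD 5239.77

CFR: the seller pays costs through ocean freight to the destination port, but not insurance.
Seller's account: goods 319651.04 + inland to port 1602.20 + export clearance 423.55 + origin terminal 680.63 + freight 9198.04 = 331555.46
Buyer's account: insurance 81.28 + destination terminal 965.32 + brokerage 155.22 + duty 2959.97 + delivery 1077.98 = 5239.77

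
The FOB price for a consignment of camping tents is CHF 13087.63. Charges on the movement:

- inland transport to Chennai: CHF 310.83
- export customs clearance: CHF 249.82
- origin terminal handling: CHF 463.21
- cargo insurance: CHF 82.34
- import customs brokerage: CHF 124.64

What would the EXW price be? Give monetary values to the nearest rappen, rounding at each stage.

Not relevant to the conversion: insurance, brokerage — on the buyer under both terms; not part of either seller's price.
From FOB to EXW, the seller no longer bears: inland to port, export clearance, origin terminal.
EXW price = 13087.63 − 310.83 − 249.82 − 463.21 = 12063.77

EXW price: CHF 12063.77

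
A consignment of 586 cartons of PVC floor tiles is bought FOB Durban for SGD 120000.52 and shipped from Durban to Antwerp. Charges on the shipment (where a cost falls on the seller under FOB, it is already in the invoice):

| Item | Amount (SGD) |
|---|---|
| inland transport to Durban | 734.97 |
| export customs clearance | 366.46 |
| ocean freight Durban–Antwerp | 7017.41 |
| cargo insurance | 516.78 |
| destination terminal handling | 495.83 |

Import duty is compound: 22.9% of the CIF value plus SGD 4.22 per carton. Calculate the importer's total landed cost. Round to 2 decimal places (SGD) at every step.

Total landed cost: SGD 159708.91

FOB: the seller bears costs until goods are on board at the origin port; the buyer bears freight, insurance and all costs thereafter.
Already in the invoice (seller's account under FOB): inland to port, export clearance — exclude.
CIF value = FOB price + freight + insurance = 120000.52 + 7017.41 + 516.78 = 127534.71
Ad valorem component: 127534.71 × 22.9% = 29205.45
Specific component: 586 × 4.22 = 2472.92
Import duty = 29205.45 + 2472.92 = 31678.37
Buyer bears: freight 7017.41 + insurance 516.78 + destination terminal 495.83 + duty 31678.37 = 39708.39
Landed cost = invoice 120000.52 + 39708.39 = 159708.91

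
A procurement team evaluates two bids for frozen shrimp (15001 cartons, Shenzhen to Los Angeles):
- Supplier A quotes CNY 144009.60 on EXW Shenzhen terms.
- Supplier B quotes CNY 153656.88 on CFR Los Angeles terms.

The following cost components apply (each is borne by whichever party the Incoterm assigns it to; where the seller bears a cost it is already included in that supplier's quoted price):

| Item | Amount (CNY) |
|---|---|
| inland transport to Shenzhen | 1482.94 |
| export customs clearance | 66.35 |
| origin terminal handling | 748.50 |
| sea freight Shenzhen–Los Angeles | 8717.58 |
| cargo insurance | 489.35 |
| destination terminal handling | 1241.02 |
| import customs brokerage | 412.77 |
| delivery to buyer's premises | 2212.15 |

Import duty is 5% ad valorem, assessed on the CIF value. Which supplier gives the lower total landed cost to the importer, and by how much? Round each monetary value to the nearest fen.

Supplier A (EXW):
CIF value = EXW price + inland to port + export clearance + origin terminal + freight + insurance = 144009.60 + 1482.94 + 66.35 + 748.50 + 8717.58 + 489.35 = 155514.32
Import duty = 155514.32 × 5% = 7775.72
Buyer bears (A): 1482.94 + 66.35 + 748.50 + 8717.58 + 489.35 + 1241.02 + 412.77 + 2212.15 = 15370.66
Landed cost (A) = invoice 144009.60 + 15370.66 + duty 7775.72 = 167155.98
Supplier B (CFR):
CIF value = CFR price + insurance = 153656.88 + 489.35 = 154146.23
Import duty = 154146.23 × 5% = 7707.31
Buyer bears (B): 489.35 + 1241.02 + 412.77 + 2212.15 = 4355.29
Landed cost (B) = invoice 153656.88 + 4355.29 + duty 7707.31 = 165719.48
Difference = |167155.98 − 165719.48| = 1436.50

Supplier B is cheaper by CNY 1436.50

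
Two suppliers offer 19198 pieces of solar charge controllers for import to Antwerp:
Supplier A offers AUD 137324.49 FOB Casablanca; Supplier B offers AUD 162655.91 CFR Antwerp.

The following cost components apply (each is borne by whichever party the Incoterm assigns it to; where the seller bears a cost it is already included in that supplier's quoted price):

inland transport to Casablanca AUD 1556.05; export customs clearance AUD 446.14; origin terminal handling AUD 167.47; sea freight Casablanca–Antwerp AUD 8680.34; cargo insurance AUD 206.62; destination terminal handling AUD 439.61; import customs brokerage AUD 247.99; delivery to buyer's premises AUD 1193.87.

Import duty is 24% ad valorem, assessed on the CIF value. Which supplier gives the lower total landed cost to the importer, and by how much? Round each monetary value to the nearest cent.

Supplier A is cheaper by AUD 20647.34

Supplier A (FOB):
CIF value = FOB price + freight + insurance = 137324.49 + 8680.34 + 206.62 = 146211.45
Import duty = 146211.45 × 24% = 35090.75
Buyer bears (A): 8680.34 + 206.62 + 439.61 + 247.99 + 1193.87 = 10768.43
Landed cost (A) = invoice 137324.49 + 10768.43 + duty 35090.75 = 183183.67
Supplier B (CFR):
CIF value = CFR price + insurance = 162655.91 + 206.62 = 162862.53
Import duty = 162862.53 × 24% = 39087.01
Buyer bears (B): 206.62 + 439.61 + 247.99 + 1193.87 = 2088.09
Landed cost (B) = invoice 162655.91 + 2088.09 + duty 39087.01 = 203831.01
Difference = |183183.67 − 203831.01| = 20647.34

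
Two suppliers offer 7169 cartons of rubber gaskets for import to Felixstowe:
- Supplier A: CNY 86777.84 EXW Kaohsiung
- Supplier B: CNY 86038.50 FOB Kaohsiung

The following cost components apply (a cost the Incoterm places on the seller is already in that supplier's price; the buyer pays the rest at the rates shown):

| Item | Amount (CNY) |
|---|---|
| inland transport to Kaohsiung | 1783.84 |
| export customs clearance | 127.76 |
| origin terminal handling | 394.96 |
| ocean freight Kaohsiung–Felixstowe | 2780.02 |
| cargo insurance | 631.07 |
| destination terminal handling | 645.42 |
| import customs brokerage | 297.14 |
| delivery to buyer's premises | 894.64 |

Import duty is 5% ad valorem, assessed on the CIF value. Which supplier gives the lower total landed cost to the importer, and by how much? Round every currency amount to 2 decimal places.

Supplier B is cheaper by CNY 3198.19

Supplier A (EXW):
CIF value = EXW price + inland to port + export clearance + origin terminal + freight + insurance = 86777.84 + 1783.84 + 127.76 + 394.96 + 2780.02 + 631.07 = 92495.49
Import duty = 92495.49 × 5% = 4624.77
Buyer bears (A): 1783.84 + 127.76 + 394.96 + 2780.02 + 631.07 + 645.42 + 297.14 + 894.64 = 7554.85
Landed cost (A) = invoice 86777.84 + 7554.85 + duty 4624.77 = 98957.46
Supplier B (FOB):
CIF value = FOB price + freight + insurance = 86038.50 + 2780.02 + 631.07 = 89449.59
Import duty = 89449.59 × 5% = 4472.48
Buyer bears (B): 2780.02 + 631.07 + 645.42 + 297.14 + 894.64 = 5248.29
Landed cost (B) = invoice 86038.50 + 5248.29 + duty 4472.48 = 95759.27
Difference = |98957.46 − 95759.27| = 3198.19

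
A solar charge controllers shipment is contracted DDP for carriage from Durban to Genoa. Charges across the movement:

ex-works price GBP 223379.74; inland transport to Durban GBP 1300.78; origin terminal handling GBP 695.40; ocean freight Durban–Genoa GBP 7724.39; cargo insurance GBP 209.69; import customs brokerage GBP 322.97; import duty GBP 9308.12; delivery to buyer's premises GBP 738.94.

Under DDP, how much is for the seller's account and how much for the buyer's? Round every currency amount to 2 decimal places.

Seller: GBP 243680.03; buyer: GBP 0.00

DDP: the seller bears all costs including import duty.
Seller's account: goods 223379.74 + inland to port 1300.78 + origin terminal 695.40 + freight 7724.39 + insurance 209.69 + brokerage 322.97 + duty 9308.12 + delivery 738.94 = 243680.03
Buyer's account: 0.00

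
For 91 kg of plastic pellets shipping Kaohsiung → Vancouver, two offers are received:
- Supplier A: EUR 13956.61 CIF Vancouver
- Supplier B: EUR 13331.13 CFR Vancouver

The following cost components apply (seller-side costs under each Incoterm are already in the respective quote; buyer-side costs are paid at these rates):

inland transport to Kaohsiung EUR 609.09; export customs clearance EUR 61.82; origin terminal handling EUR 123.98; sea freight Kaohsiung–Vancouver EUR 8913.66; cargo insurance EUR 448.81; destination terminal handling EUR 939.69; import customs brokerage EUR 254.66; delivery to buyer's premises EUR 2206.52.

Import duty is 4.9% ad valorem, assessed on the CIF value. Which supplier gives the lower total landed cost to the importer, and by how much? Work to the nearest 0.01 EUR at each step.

Supplier B is cheaper by EUR 185.32

Supplier A (CIF):
The CIF price already equals the CIF value: 13956.61
Import duty = 13956.61 × 4.9% = 683.87
Buyer bears (A): 939.69 + 254.66 + 2206.52 = 3400.87
Landed cost (A) = invoice 13956.61 + 3400.87 + duty 683.87 = 18041.35
Supplier B (CFR):
CIF value = CFR price + insurance = 13331.13 + 448.81 = 13779.94
Import duty = 13779.94 × 4.9% = 675.22
Buyer bears (B): 448.81 + 939.69 + 254.66 + 2206.52 = 3849.68
Landed cost (B) = invoice 13331.13 + 3849.68 + duty 675.22 = 17856.03
Difference = |18041.35 − 17856.03| = 185.32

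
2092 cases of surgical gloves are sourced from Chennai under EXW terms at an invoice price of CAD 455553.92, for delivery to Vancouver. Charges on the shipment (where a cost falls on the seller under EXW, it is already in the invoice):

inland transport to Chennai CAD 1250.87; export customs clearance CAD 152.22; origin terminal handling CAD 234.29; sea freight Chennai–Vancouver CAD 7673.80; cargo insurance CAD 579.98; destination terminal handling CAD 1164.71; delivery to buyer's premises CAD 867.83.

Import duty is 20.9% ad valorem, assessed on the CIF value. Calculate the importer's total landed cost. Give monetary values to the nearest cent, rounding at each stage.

Total landed cost: CAD 564755.64

EXW: the seller makes goods available at their premises; the buyer bears all onward costs.
CIF value = EXW price + inland to port + export clearance + origin terminal + freight + insurance = 455553.92 + 1250.87 + 152.22 + 234.29 + 7673.80 + 579.98 = 465445.08
Import duty = 465445.08 × 20.9% = 97278.02
Buyer bears: inland to port 1250.87 + export clearance 152.22 + origin terminal 234.29 + freight 7673.80 + insurance 579.98 + destination terminal 1164.71 + delivery 867.83 + duty 97278.02 = 109201.72
Landed cost = invoice 455553.92 + 109201.72 = 564755.64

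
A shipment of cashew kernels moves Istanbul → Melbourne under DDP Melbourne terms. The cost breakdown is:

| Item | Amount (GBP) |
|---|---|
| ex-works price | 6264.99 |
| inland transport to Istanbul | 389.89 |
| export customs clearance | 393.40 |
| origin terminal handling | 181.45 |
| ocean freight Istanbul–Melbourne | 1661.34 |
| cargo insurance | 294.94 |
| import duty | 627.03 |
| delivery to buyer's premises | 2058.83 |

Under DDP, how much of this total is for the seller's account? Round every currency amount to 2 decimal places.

Seller's account: GBP 11871.87

DDP: the seller bears all costs including import duty.
Seller's account: goods 6264.99 + inland to port 389.89 + export clearance 393.40 + origin terminal 181.45 + freight 1661.34 + insurance 294.94 + duty 627.03 + delivery 2058.83 = 11871.87
Buyer's account: 0.00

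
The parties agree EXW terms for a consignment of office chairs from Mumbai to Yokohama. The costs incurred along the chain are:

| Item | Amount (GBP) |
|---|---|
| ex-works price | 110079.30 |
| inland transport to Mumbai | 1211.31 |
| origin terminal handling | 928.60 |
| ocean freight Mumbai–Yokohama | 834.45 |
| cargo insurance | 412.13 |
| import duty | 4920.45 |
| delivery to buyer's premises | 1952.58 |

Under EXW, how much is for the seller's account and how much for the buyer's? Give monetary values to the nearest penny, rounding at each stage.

Seller: GBP 110079.30; buyer: GBP 10259.52

EXW: the seller makes goods available at their premises; the buyer bears all onward costs.
Seller's account: goods 110079.30 = 110079.30
Buyer's account: inland to port 1211.31 + origin terminal 928.60 + freight 834.45 + insurance 412.13 + duty 4920.45 + delivery 1952.58 = 10259.52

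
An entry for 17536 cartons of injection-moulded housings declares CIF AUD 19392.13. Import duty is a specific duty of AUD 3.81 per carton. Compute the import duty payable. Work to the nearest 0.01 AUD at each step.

Import duty: AUD 66812.16

Import duty = 17536 × 3.81 = 66812.16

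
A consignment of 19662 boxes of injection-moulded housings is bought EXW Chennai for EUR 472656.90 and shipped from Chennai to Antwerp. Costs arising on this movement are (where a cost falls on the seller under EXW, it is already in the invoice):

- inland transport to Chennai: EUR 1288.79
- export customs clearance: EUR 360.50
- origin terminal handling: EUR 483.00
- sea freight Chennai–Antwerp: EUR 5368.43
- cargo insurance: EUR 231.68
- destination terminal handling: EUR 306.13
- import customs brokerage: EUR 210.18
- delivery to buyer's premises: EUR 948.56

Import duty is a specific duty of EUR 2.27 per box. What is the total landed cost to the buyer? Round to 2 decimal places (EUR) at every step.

EXW: the seller makes goods available at their premises; the buyer bears all onward costs.
CIF value = EXW price + inland to port + export clearance + origin terminal + freight + insurance = 472656.90 + 1288.79 + 360.50 + 483.00 + 5368.43 + 231.68 = 480389.30
Import duty = 19662 × 2.27 = 44632.74
Buyer bears: inland to port 1288.79 + export clearance 360.50 + origin terminal 483.00 + freight 5368.43 + insurance 231.68 + destination terminal 306.13 + brokerage 210.18 + delivery 948.56 + duty 44632.74 = 53830.01
Landed cost = invoice 472656.90 + 53830.01 = 526486.91

Total landed cost: EUR 526486.91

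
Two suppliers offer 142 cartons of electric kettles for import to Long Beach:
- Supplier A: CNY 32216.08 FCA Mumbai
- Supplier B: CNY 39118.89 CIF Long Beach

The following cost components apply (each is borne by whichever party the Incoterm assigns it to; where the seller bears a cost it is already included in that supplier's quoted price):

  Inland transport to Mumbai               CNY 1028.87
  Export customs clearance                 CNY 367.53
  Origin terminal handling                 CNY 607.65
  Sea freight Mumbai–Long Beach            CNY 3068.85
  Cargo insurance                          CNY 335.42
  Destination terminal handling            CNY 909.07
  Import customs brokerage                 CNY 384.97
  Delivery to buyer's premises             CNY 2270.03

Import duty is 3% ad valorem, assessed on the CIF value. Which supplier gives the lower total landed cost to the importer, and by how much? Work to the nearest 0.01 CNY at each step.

Supplier A is cheaper by CNY 2977.62

Supplier A (FCA):
CIF value = FCA price + origin terminal + freight + insurance = 32216.08 + 607.65 + 3068.85 + 335.42 = 36228.00
Import duty = 36228.00 × 3% = 1086.84
Buyer bears (A): 607.65 + 3068.85 + 335.42 + 909.07 + 384.97 + 2270.03 = 7575.99
Landed cost (A) = invoice 32216.08 + 7575.99 + duty 1086.84 = 40878.91
Supplier B (CIF):
The CIF price already equals the CIF value: 39118.89
Import duty = 39118.89 × 3% = 1173.57
Buyer bears (B): 909.07 + 384.97 + 2270.03 = 3564.07
Landed cost (B) = invoice 39118.89 + 3564.07 + duty 1173.57 = 43856.53
Difference = |40878.91 − 43856.53| = 2977.62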